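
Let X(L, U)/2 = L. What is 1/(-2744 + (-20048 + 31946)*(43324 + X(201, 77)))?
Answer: 1/520249204 ≈ 1.9222e-9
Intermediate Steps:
X(L, U) = 2*L
1/(-2744 + (-20048 + 31946)*(43324 + X(201, 77))) = 1/(-2744 + (-20048 + 31946)*(43324 + 2*201)) = 1/(-2744 + 11898*(43324 + 402)) = 1/(-2744 + 11898*43726) = 1/(-2744 + 520251948) = 1/520249204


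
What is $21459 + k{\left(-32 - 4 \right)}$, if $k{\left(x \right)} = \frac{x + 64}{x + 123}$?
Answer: $\frac{1866961}{87} \approx 21459.0$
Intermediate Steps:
$k{\left(x \right)} = \frac{64 + x}{123 + x}$
$21459 + k{\left(-32 - 4 \right)} = 21459 + \frac{64 - 36}{123 - 36} = 21459 + \frac{1}{87} \cdot 28 = 21459 + \frac{28}{87} = \frac{1866961}{87}$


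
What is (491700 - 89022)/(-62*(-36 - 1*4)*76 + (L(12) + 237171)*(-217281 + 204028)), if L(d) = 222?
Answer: -402678/3145980949 ≈ -0.00012800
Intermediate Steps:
(491700 - 89022)/(-62*(-36 - 1*4)*76 + (L(12) + 237171)*(-217281 + 204028)) = (491700 - 89022)/(-62*(-36 - 1*4)*76 + (222 + 237171)*(-217281 + 204028)) = 402678/(-62*(-36 - 4)*76 + 237393*(-13253)) = 402678/(-62*(-40)*76 - 3146169429) = 402678/(2480*76 - 3146169429) = 402678/(188480 - 3146169429) = 402678/(-3145980949) = 402678*(-1/3145980949) = -402678/3145980949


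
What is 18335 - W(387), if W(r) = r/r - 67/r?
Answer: 7095325/387 ≈ 18334.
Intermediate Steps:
W(r) = 1 - 67/r
18335 - W(387) = 18335 - (-67 + 387)/387 = 18335 - 320/387 = 7095325/387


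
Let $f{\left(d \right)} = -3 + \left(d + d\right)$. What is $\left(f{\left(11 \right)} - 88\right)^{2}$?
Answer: $4761$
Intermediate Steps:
$f{\left(d \right)} = -3 + 2 d$
$\left(f{\left(11 \right)} - 88\right)^{2} = \left(\left(-3 + 2 \cdot 11\right) - 88\right)^{2} = \left(\left(-3 + 22\right) - 88\right)^{2} = \left(19 - 88\right)^{2} = \left(-69\right)^{2} = 4761$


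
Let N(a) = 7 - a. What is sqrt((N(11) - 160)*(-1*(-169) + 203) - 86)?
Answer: I*sqrt(61094) ≈ 247.17*I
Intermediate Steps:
sqrt((N(11) - 160)*(-1*(-169) + 203) - 86) = sqrt(((7 - 1*11) - 160)*(-1*(-169) + 203) - 86) = sqrt(((7 - 11) - 160)*(169 + 203) - 86) = sqrt((-4 - 160)*372 - 86) = sqrt(-164*372 - 86) = sqrt(-61008 - 86) = sqrt(-61094) = I*sqrt(61094)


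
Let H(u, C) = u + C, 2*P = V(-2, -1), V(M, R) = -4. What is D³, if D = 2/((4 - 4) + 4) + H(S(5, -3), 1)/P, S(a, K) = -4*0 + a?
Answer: -125/8 ≈ -15.625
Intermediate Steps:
S(a, K) = a (S(a, K) = 0 + a = a)
P = -2 (P = (½)*(-4) = -2)
H(u, C) = C + u
D = -5/2 (D = 2/((4 - 4) + 4) + (1 + 5)/(-2) = 2/(0 + 4) + 6*(-½) = 2/4 - 3 = 2*(¼) - 3 = ½ - 3 = -5/2 ≈ -2.5000)
D³ = (-5/2)³ = -125/8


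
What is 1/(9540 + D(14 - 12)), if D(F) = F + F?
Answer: 1/9544 ≈ 0.00010478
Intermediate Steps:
D(F) = 2*F
1/(9540 + D(14 - 12)) = 1/(9540 + 2*(14 - 12)) = 1/(9540 + 2*2) = 1/(9540 + 4) = 1/9544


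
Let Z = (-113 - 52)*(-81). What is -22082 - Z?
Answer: -35447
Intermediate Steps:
Z = 13365 (Z = -165*(-81) = 13365)
-22082 - Z = -22082 - 1*13365 = -22082 - 13365 = -35447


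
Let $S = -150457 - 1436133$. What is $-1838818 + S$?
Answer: $-3425408$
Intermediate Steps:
$S = -1586590$ ($S = -150457 - 1436133 = -1586590$)
$-1838818 + S = -1838818 - 1586590 = -3425408$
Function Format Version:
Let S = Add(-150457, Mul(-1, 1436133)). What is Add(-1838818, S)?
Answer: -3425408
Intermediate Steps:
S = -1586590 (S = Add(-150457, -1436133) = -1586590)
Add(-1838818, S) = Add(-1838818, -1586590) = -3425408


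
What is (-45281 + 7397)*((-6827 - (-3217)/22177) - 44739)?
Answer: 43323231858060/22177 ≈ 1.9535e+9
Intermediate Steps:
(-45281 + 7397)*((-6827 - (-3217)/22177) - 44739) = -37884*((-6827 - (-3217)/22177) - 44739) = -37884*((-6827 - 1*(-3217/22177)) - 44739) = -37884*((-6827 + 3217/22177) - 44739) = -37884*(-151399162/22177 - 44739) = -37884*(-1143575965/22177) = 43323231858060/22177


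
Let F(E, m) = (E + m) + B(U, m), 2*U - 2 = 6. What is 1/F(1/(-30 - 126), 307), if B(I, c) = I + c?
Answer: 156/96407 ≈ 0.0016181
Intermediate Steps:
U = 4 (U = 1 + (½)*6 = 1 + 3 = 4)
F(E, m) = 4 + E + 2*m (F(E, m) = (E + m) + (4 + m) = 4 + E + 2*m)
1/F(1/(-30 - 126), 307) = 1/(4 + 1/(-30 - 126) + 2*307) = 1/(4 + 1/(-156) + 614) = 1/(4 - 1/156 + 614) = 1/(96407/156) = 156/96407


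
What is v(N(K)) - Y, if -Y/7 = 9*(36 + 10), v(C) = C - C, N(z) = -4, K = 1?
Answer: 2898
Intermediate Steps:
v(C) = 0
Y = -2898 (Y = -63*(36 + 10) = -63*46 = -7*414 = -2898)
v(N(K)) - Y = 0 - 1*(-2898) = 0 + 2898 = 2898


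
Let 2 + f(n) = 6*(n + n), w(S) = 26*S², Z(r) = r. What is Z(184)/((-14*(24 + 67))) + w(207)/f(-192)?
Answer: -354938645/734461 ≈ -483.26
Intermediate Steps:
f(n) = -2 + 12*n (f(n) = -2 + 6*(n + n) = -2 + 6*(2*n) = -2 + 12*n)
Z(184)/((-14*(24 + 67))) + w(207)/f(-192) = 184/((-14*(24 + 67))) + (26*207²)/(-2 + 12*(-192)) = 184/((-14*91)) + (26*42849)/(-2 - 2304) = 184/(-1274) + 1114074/(-2306) = 184*(-1/1274) + 1114074*(-1/2306) = -92/637 - 557037/1153 = -354938645/734461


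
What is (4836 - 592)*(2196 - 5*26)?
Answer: 8768104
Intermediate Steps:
(4836 - 592)*(2196 - 5*26) = 4244*(2196 - 130) = 4244*2066 = 8768104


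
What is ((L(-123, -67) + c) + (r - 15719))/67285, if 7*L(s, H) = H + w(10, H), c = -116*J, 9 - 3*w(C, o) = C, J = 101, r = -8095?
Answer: -746332/1412985 ≈ -0.52820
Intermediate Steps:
w(C, o) = 3 - C/3
c = -11716 (c = -116*101 = -11716)
L(s, H) = -1/21 + H/7 (L(s, H) = (H + (3 - ⅓*10))/7 = (H + (3 - 10/3))/7 = (H - ⅓)/7 = (-⅓ + H)/7 = -1/21 + H/7)
((L(-123, -67) + c) + (r - 15719))/67285 = (((-1/21 + (⅐)*(-67)) - 11716) + (-8095 - 15719))/67285 = (((-1/21 - 67/7) - 11716) - 23814)*(1/67285) = ((-202/21 - 11716) - 23814)*(1/67285) = (-246238/21 - 23814)*(1/67285) = -746332/21*1/67285 = -746332/1412985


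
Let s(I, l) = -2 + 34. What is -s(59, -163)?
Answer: -32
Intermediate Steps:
s(I, l) = 32
-s(59, -163) = -1*32 = -32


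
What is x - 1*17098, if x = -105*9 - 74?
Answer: -18117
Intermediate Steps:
x = -1019 (x = -945 - 74 = -1019)
x - 1*17098 = -1019 - 1*17098 = -1019 - 17098 = -18117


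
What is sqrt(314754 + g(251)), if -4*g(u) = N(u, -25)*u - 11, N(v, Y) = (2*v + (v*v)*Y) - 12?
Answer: 2*sqrt(24779207) ≈ 9955.8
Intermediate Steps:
N(v, Y) = -12 + 2*v + Y*v**2 (N(v, Y) = (2*v + v**2*Y) - 12 = (2*v + Y*v**2) - 12 = -12 + 2*v + Y*v**2)
g(u) = 11/4 - u*(-12 - 25*u**2 + 2*u)/4 (g(u) = -((-12 + 2*u - 25*u**2)*u - 11)/4 = -((-12 - 25*u**2 + 2*u)*u - 11)/4 = -(u*(-12 - 25*u**2 + 2*u) - 11)/4 = -(-11 + u*(-12 - 25*u**2 + 2*u))/4 = 11/4 - u*(-12 - 25*u**2 + 2*u)/4)
sqrt(314754 + g(251)) = sqrt(314754 + (11/4 + (1/4)*251*(12 - 2*251 + 25*251**2))) = sqrt(314754 + (11/4 + (1/4)*251*(12 - 502 + 25*63001))) = sqrt(314754 + (11/4 + (1/4)*251*(12 - 502 + 1575025))) = sqrt(314754 + (11/4 + (1/4)*251*1574535)) = sqrt(314754 + (11/4 + 395208285/4)) = sqrt(314754 + 98802074) = sqrt(99116828) = 2*sqrt(24779207)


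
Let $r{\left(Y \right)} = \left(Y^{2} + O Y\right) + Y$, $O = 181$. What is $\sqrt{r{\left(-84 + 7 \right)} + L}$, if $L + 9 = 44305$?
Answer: $7 \sqrt{739} \approx 190.29$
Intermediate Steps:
$L = 44296$ ($L = -9 + 44305 = 44296$)
$r{\left(Y \right)} = Y^{2} + 182 Y$ ($r{\left(Y \right)} = \left(Y^{2} + 181 Y\right) + Y = Y^{2} + 182 Y$)
$\sqrt{r{\left(-84 + 7 \right)} + L} = \sqrt{\left(-84 + 7\right) \left(182 + \left(-84 + 7\right)\right) + 44296} = \sqrt{- 77 \left(182 - 77\right) + 44296} = \sqrt{\left(-77\right) 105 + 44296} = \sqrt{-8085 + 44296} = \sqrt{36211} = 7 \sqrt{739}$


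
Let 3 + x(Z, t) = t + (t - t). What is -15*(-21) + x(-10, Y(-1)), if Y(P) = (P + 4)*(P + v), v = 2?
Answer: 315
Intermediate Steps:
Y(P) = (2 + P)*(4 + P) (Y(P) = (P + 4)*(P + 2) = (4 + P)*(2 + P) = (2 + P)*(4 + P))
x(Z, t) = -3 + t (x(Z, t) = -3 + (t + (t - t)) = -3 + (t + 0) = -3 + t)
-15*(-21) + x(-10, Y(-1)) = -15*(-21) + (-3 + (8 + (-1)**2 + 6*(-1))) = 315 + (-3 + (8 + 1 - 6)) = 315 + (-3 + 3) = 315 + 0 = 315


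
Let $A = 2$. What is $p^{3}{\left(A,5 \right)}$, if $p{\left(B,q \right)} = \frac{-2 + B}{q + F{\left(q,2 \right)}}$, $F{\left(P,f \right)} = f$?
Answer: $0$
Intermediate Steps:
$p{\left(B,q \right)} = \frac{-2 + B}{2 + q}$ ($p{\left(B,q \right)} = \frac{-2 + B}{q + 2} = \frac{-2 + B}{2 + q}$)
$p^{3}{\left(A,5 \right)} = \left(\frac{-2 + 2}{2 + 5}\right)^{3} = \left(\frac{1}{7} \cdot 0\right)^{3} = 0^{3} = 0$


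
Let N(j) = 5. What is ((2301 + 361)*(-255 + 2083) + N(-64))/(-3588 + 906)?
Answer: -1622047/894 ≈ -1814.4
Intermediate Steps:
((2301 + 361)*(-255 + 2083) + N(-64))/(-3588 + 906) = ((2301 + 361)*(-255 + 2083) + 5)/(-3588 + 906) = (2662*1828 + 5)/(-2682) = (4866136 + 5)*(-1/2682) = 4866141*(-1/2682) = -1622047/894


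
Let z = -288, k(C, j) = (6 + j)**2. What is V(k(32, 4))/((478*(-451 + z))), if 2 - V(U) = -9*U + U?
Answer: -401/176621 ≈ -0.0022704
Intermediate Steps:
V(U) = 2 + 8*U (V(U) = 2 - (-9*U + U) = 2 - (-8)*U = 2 + 8*U)
V(k(32, 4))/((478*(-451 + z))) = (2 + 8*(6 + 4)**2)/((478*(-451 - 288))) = (2 + 8*10**2)/((478*(-739))) = (2 + 8*100)/(-353242) = (2 + 800)*(-1/353242) = 802*(-1/353242) = -401/176621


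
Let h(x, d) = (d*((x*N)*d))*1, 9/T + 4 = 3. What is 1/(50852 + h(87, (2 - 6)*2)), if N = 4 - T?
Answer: 1/123236 ≈ 8.1145e-6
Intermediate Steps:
T = -9 (T = 9/(-4 + 3) = 9/(-1) = 9*(-1) = -9)
N = 13 (N = 4 - 1*(-9) = 4 + 9 = 13)
h(x, d) = 13*x*d**2 (h(x, d) = (d*((x*13)*d))*1 = (d*((13*x)*d))*1 = (d*(13*d*x))*1 = (13*x*d**2)*1 = 13*x*d**2)
1/(50852 + h(87, (2 - 6)*2)) = 1/(50852 + 13*87*((2 - 6)*2)**2) = 1/(50852 + 13*87*(-4*2)**2) = 1/(50852 + 13*87*(-8)**2) = 1/(50852 + 13*87*64) = 1/(50852 + 72384) = 1/123236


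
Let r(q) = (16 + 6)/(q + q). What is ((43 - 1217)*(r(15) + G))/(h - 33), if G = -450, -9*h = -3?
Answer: -3955793/245 ≈ -16146.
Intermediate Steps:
h = ⅓ (h = -⅑*(-3) = ⅓ ≈ 0.33333)
r(q) = 11/q (r(q) = 22/((2*q)) = 22*(1/(2*q)) = 11/q)
((43 - 1217)*(r(15) + G))/(h - 33) = ((43 - 1217)*(11/15 - 450))/(⅓ - 33) = (-1174*(11*(1/15) - 450))/(-98/3) = -(-1761)*(11/15 - 450)/49 = -(-1761)*(-6739)/(49*15) = -3/98*7911586/15 = -3955793/245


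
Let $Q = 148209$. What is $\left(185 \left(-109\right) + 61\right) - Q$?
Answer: $-168313$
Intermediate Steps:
$\left(185 \left(-109\right) + 61\right) - Q = \left(185 \left(-109\right) + 61\right) - 148209 = \left(-20165 + 61\right) - 148209 = -20104 - 148209 = -168313$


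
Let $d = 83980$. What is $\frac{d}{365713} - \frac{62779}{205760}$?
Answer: $- \frac{5679371627}{75249106880} \approx -0.075474$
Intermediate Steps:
$\frac{d}{365713} - \frac{62779}{205760} = \frac{83980}{365713} - \frac{62779}{205760} = - \frac{5679371627}{75249106880}$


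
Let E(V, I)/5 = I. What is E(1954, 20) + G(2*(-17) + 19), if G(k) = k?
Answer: 85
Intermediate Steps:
E(V, I) = 5*I
E(1954, 20) + G(2*(-17) + 19) = 5*20 + (2*(-17) + 19) = 100 + (-34 + 19) = 100 - 15 = 85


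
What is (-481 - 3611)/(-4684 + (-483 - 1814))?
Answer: 1364/2327 ≈ 0.58616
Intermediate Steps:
(-481 - 3611)/(-4684 + (-483 - 1814)) = -4092/(-4684 - 2297) = -4092/(-6981) = -4092*(-1/6981) = 1364/2327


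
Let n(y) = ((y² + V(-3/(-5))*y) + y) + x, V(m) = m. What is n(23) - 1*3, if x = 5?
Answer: 2839/5 ≈ 567.80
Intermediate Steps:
n(y) = 5 + y² + 8*y/5 (n(y) = ((y² + (-3/(-5))*y) + y) + 5 = ((y² + (-3*(-⅕))*y) + y) + 5 = ((y² + 3*y/5) + y) + 5 = (y² + 8*y/5) + 5 = 5 + y² + 8*y/5)
n(23) - 1*3 = (5 + 23² + (8/5)*23) - 1*3 = (5 + 529 + 184/5) - 3 = 2854/5 - 3 = 2839/5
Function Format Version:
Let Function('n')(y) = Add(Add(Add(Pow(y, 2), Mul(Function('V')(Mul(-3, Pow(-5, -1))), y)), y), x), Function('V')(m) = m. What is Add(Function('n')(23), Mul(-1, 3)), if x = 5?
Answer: Rational(2839, 5) ≈ 567.80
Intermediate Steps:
Function('n')(y) = Add(5, Pow(y, 2), Mul(Rational(8, 5), y)) (Function('n')(y) = Add(Add(Add(Pow(y, 2), Mul(Mul(-3, Pow(-5, -1)), y)), y), 5) = Add(Add(Add(Pow(y, 2), Mul(Mul(-3, Rational(-1, 5)), y)), y), 5) = Add(Add(Add(Pow(y, 2), Mul(Rational(3, 5), y)), y), 5) = Add(Add(Pow(y, 2), Mul(Rational(8, 5), y)), 5) = Add(5, Pow(y, 2), Mul(Rational(8, 5), y)))
Add(Function('n')(23), Mul(-1, 3)) = Add(Add(5, Pow(23, 2), Mul(Rational(8, 5), 23)), Mul(-1, 3)) = Add(Add(5, 529, Rational(184, 5)), -3) = Add(Rational(2854, 5), -3) = Rational(2839, 5)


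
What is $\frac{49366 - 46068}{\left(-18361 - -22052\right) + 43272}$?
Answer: $\frac{3298}{46963} \approx 0.070225$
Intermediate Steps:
$\frac{49366 - 46068}{\left(-18361 - -22052\right) + 43272} = \frac{3298}{\left(-18361 + 22052\right) + 43272} = \frac{3298}{3691 + 43272} = \frac{3298}{46963}$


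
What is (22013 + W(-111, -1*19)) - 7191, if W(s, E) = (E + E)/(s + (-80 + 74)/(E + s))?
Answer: 53449367/3606 ≈ 14822.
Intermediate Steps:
W(s, E) = 2*E/(s - 6/(E + s)) (W(s, E) = (2*E)/(s - 6/(E + s)) = 2*E/(s - 6/(E + s)))
(22013 + W(-111, -1*19)) - 7191 = (22013 + 2*(-1*19)*(-1*19 - 111)/(-6 + (-111)**2 - 1*19*(-111))) - 7191 = (22013 + 2*(-19)*(-19 - 111)/(-6 + 12321 - 19*(-111))) - 7191 = (22013 + 2*(-19)*(-130)/(-6 + 12321 + 2109)) - 7191 = (22013 + 2*(-19)*(-130)/14424) - 7191 = (22013 + 2*(-19)*(1/14424)*(-130)) - 7191 = (22013 + 1235/3606) - 7191 = 79380113/3606 - 7191 = 53449367/3606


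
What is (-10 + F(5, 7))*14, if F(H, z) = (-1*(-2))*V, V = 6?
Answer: 28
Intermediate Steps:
F(H, z) = 12 (F(H, z) = -1*(-2)*6 = 2*6 = 12)
(-10 + F(5, 7))*14 = (-10 + 12)*14 = 2*14 = 28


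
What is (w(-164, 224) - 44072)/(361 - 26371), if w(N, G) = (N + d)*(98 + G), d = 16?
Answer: 5096/1445 ≈ 3.5266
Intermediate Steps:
w(N, G) = (16 + N)*(98 + G) (w(N, G) = (N + 16)*(98 + G) = (16 + N)*(98 + G))
(w(-164, 224) - 44072)/(361 - 26371) = ((1568 + 16*224 + 98*(-164) + 224*(-164)) - 44072)/(361 - 26371) = ((1568 + 3584 - 16072 - 36736) - 44072)/(-26010) = (-47656 - 44072)*(-1/26010) = -91728*(-1/26010) = 5096/1445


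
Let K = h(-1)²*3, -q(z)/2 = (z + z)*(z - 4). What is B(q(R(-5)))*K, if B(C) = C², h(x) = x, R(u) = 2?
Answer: 768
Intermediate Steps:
q(z) = -4*z*(-4 + z) (q(z) = -2*(z + z)*(z - 4) = -2*2*z*(-4 + z) = -4*z*(-4 + z))
K = 3 (K = (-1)²*3 = 1*3 = 3)
B(q(R(-5)))*K = (4*2*(4 - 1*2))²*3 = (4*2*(4 - 2))²*3 = (4*2*2)²*3 = 16²*3 = 256*3 = 768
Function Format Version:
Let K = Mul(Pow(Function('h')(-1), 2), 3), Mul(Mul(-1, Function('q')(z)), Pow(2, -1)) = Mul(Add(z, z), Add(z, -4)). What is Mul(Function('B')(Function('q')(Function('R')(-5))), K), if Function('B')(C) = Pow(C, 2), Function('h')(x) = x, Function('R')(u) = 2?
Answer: 768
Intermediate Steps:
Function('q')(z) = Mul(-4, z, Add(-4, z)) (Function('q')(z) = Mul(-2, Mul(Add(z, z), Add(z, -4))) = Mul(-2, Mul(Mul(2, z), Add(-4, z))) = Mul(-2, Mul(2, z, Add(-4, z))) = Mul(-4, z, Add(-4, z)))
K = 3 (K = Mul(Pow(-1, 2), 3) = Mul(1, 3) = 3)
Mul(Function('B')(Function('q')(Function('R')(-5))), K) = Mul(Pow(Mul(4, 2, Add(4, Mul(-1, 2))), 2), 3) = Mul(Pow(Mul(4, 2, Add(4, -2)), 2), 3) = Mul(Pow(Mul(4, 2, 2), 2), 3) = Mul(Pow(16, 2), 3) = Mul(256, 3) = 768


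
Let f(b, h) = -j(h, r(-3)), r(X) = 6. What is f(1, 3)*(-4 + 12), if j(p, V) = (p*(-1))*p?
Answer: 72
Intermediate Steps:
j(p, V) = -p² (j(p, V) = (-p)*p = -p²)
f(b, h) = h² (f(b, h) = -(-1)*h² = h²)
f(1, 3)*(-4 + 12) = 3²*(-4 + 12) = 9*8 = 72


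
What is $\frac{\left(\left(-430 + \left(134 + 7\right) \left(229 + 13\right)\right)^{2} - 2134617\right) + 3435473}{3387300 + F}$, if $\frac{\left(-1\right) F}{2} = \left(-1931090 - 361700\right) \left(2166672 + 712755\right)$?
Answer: $\frac{9470431}{110032052083} \approx 8.607 \cdot 10^{-5}$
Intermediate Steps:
$F = 13203842862660$ ($F = - 2 \left(-1931090 - 361700\right) \left(2166672 + 712755\right) = - 2 \left(\left(-2292790\right) 2879427\right) = \left(-2\right) \left(-6601921431330\right) = 13203842862660$)
$\frac{\left(\left(-430 + \left(134 + 7\right) \left(229 + 13\right)\right)^{2} - 2134617\right) + 3435473}{3387300 + F} = \frac{\left(\left(-430 + \left(134 + 7\right) \left(229 + 13\right)\right)^{2} - 2134617\right) + 3435473}{3387300 + 13203842862660} = \frac{\left(\left(-430 + 141 \cdot 242\right)^{2} - 2134617\right) + 3435473}{13203846249960} = \left(\left(\left(-430 + 34122\right)^{2} - 2134617\right) + 3435473\right) \frac{1}{13203846249960} = \left(\left(33692^{2} - 2134617\right) + 3435473\right) \frac{1}{13203846249960} = \left(\left(1135150864 - 2134617\right) + 3435473\right) \frac{1}{13203846249960} = \left(1133016247 + 3435473\right) \frac{1}{13203846249960} = 1136451720 \cdot \frac{1}{13203846249960} = \frac{9470431}{110032052083}$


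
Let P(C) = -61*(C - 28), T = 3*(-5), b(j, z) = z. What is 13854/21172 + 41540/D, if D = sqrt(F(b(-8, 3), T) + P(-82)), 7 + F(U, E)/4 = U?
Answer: 6927/10586 + 20770*sqrt(6694)/3347 ≈ 508.37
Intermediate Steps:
T = -15
F(U, E) = -28 + 4*U
P(C) = 1708 - 61*C (P(C) = -61*(-28 + C) = 1708 - 61*C)
D = sqrt(6694) (D = sqrt((-28 + 4*3) + (1708 - 61*(-82))) = sqrt((-28 + 12) + (1708 + 5002)) = sqrt(-16 + 6710) = sqrt(6694) ≈ 81.817)
13854/21172 + 41540/D = 13854/21172 + 41540/(sqrt(6694)) = 13854*(1/21172) + 41540*(sqrt(6694)/6694) = 6927/10586 + 20770*sqrt(6694)/3347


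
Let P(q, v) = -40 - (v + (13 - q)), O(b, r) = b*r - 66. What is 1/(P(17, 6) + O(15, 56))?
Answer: 1/732 ≈ 0.0013661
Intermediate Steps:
O(b, r) = -66 + b*r
P(q, v) = -53 + q - v (P(q, v) = -40 - (13 + v - q) = -40 + (-13 + q - v) = -53 + q - v)
1/(P(17, 6) + O(15, 56)) = 1/((-53 + 17 - 1*6) + (-66 + 15*56)) = 1/((-53 + 17 - 6) + (-66 + 840)) = 1/(-42 + 774) = 1/732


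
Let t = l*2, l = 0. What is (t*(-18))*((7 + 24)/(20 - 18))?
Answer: 0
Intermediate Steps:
t = 0 (t = 0*2 = 0)
(t*(-18))*((7 + 24)/(20 - 18)) = (0*(-18))*((7 + 24)/(20 - 18)) = 0*(31/2) = 0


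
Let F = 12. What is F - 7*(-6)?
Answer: 54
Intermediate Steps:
F - 7*(-6) = 12 - 7*(-6) = 12 + 42 = 54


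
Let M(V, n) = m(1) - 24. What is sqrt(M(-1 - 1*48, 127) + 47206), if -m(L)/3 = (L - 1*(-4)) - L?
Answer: sqrt(47170) ≈ 217.19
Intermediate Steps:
m(L) = -12 (m(L) = -3*((L - 1*(-4)) - L) = -3*((L + 4) - L) = -3*((4 + L) - L) = -3*4 = -12)
M(V, n) = -36 (M(V, n) = -12 - 24 = -36)
sqrt(M(-1 - 1*48, 127) + 47206) = sqrt(-36 + 47206) = sqrt(47170)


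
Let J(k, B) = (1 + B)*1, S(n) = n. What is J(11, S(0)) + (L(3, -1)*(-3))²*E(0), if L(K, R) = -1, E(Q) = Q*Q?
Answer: 1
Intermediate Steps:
E(Q) = Q²
J(k, B) = 1 + B
J(11, S(0)) + (L(3, -1)*(-3))²*E(0) = (1 + 0) + (-1*(-3))²*0² = 1 + 3²*0 = 1 + 9*0 = 1 + 0 = 1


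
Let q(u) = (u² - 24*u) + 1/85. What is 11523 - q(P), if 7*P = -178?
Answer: 42758266/4165 ≈ 10266.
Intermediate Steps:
P = -178/7 (P = (⅐)*(-178) = -178/7 ≈ -25.429)
q(u) = 1/85 + u² - 24*u (q(u) = (u² - 24*u) + 1/85 = 1/85 + u² - 24*u)
11523 - q(P) = 11523 - (1/85 + (-178/7)² - 24*(-178/7)) = 11523 - (1/85 + 31684/49 + 4272/7) = 11523 - 1*5235029/4165 = 11523 - 5235029/4165 = 42758266/4165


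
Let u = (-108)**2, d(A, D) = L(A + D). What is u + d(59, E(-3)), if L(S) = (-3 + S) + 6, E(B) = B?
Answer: 11723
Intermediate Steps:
L(S) = 3 + S
d(A, D) = 3 + A + D (d(A, D) = 3 + (A + D) = 3 + A + D)
u = 11664
u + d(59, E(-3)) = 11664 + (3 + 59 - 3) = 11664 + 59 = 11723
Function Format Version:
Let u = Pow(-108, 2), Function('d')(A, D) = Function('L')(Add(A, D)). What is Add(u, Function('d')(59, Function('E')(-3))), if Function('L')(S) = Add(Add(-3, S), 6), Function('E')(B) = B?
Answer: 11723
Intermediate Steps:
Function('L')(S) = Add(3, S)
Function('d')(A, D) = Add(3, A, D) (Function('d')(A, D) = Add(3, Add(A, D)) = Add(3, A, D))
u = 11664
Add(u, Function('d')(59, Function('E')(-3))) = Add(11664, Add(3, 59, -3)) = Add(11664, 59) = 11723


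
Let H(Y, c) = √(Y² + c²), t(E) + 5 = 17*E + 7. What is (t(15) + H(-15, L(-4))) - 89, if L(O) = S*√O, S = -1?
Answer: 168 + √221 ≈ 182.87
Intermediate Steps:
t(E) = 2 + 17*E (t(E) = -5 + (17*E + 7) = -5 + (7 + 17*E) = 2 + 17*E)
L(O) = -√O
(t(15) + H(-15, L(-4))) - 89 = ((2 + 17*15) + √((-15)² + (-√(-4))²)) - 89 = ((2 + 255) + √(225 + (-2*I)²)) - 89 = (257 + √(225 + (-2*I)²)) - 89 = (257 + √(225 - 4)) - 89 = (257 + √221) - 89 = 168 + √221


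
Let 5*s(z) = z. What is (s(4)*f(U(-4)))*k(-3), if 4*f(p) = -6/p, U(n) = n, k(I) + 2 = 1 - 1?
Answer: -3/5 ≈ -0.60000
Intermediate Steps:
k(I) = -2 (k(I) = -2 + (1 - 1) = -2 + 0 = -2)
s(z) = z/5
f(p) = -3/(2*p) (f(p) = (-6/p)/4 = -3/(2*p))
(s(4)*f(U(-4)))*k(-3) = (((1/5)*4)*(-3/2/(-4)))*(-2) = (4*(-3/2*(-1/4))/5)*(-2) = ((4/5)*(3/8))*(-2) = (3/10)*(-2) = -3/5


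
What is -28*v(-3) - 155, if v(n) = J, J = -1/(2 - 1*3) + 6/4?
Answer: -225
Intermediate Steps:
J = 5/2 (J = -1/(2 - 3) + 6*(1/4) = -1/(-1) + 3/2 = -1*(-1) + 3/2 = 1 + 3/2 = 5/2 ≈ 2.5000)
v(n) = 5/2
-28*v(-3) - 155 = -28*5/2 - 155 = -70 - 155 = -225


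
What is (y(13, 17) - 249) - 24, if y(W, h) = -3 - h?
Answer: -293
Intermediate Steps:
(y(13, 17) - 249) - 24 = ((-3 - 1*17) - 249) - 24 = ((-3 - 17) - 249) - 24 = (-20 - 249) - 24 = -269 - 24 = -293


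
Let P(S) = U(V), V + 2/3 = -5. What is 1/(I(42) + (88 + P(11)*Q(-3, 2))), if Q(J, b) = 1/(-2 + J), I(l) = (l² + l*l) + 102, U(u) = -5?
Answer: 1/3719 ≈ 0.00026889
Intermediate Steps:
V = -17/3 (V = -⅔ - 5 = -17/3 ≈ -5.6667)
I(l) = 102 + 2*l² (I(l) = (l² + l²) + 102 = 2*l² + 102 = 102 + 2*l²)
P(S) = -5
1/(I(42) + (88 + P(11)*Q(-3, 2))) = 1/((102 + 2*42²) + (88 - 5/(-2 - 3))) = 1/((102 + 2*1764) + (88 - 5/(-5))) = 1/((102 + 3528) + (88 - 5*(-⅕))) = 1/(3630 + (88 + 1)) = 1/(3630 + 89) = 1/3719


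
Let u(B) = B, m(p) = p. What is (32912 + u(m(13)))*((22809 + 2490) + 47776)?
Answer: 2405994375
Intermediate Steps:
(32912 + u(m(13)))*((22809 + 2490) + 47776) = (32912 + 13)*((22809 + 2490) + 47776) = 32925*(25299 + 47776) = 32925*73075 = 2405994375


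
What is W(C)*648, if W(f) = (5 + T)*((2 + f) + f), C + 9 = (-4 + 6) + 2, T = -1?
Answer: -20736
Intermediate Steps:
C = -5 (C = -9 + ((-4 + 6) + 2) = -9 + (2 + 2) = -9 + 4 = -5)
W(f) = 8 + 8*f (W(f) = (5 - 1)*((2 + f) + f) = 4*(2 + 2*f) = 8 + 8*f)
W(C)*648 = (8 + 8*(-5))*648 = (8 - 40)*648 = -32*648 = -20736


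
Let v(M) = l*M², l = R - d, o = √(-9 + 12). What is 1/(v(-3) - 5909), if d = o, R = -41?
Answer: -6278/39413041 + 9*√3/39413041 ≈ -0.00015889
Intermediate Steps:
o = √3 ≈ 1.7320
d = √3 ≈ 1.7320
l = -41 - √3 ≈ -42.732
v(M) = M²*(-41 - √3) (v(M) = (-41 - √3)*M² = M²*(-41 - √3))
1/(v(-3) - 5909) = 1/((-3)²*(-41 - √3) - 5909) = 1/(9*(-41 - √3) - 5909) = 1/((-369 - 9*√3) - 5909) = 1/(-6278 - 9*√3)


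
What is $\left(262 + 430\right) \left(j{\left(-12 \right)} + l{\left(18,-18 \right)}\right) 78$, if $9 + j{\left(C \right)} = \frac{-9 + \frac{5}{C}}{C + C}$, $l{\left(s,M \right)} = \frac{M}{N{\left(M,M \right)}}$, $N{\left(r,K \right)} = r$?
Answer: $- \frac{4927559}{12} \approx -4.1063 \cdot 10^{5}$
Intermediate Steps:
$l{\left(s,M \right)} = 1$ ($l{\left(s,M \right)} = \frac{M}{M} = 1$)
$j{\left(C \right)} = -9 + \frac{-9 + \frac{5}{C}}{2 C}$ ($j{\left(C \right)} = -9 + \frac{-9 + \frac{5}{C}}{C + C} = -9 + \frac{-9 + \frac{5}{C}}{2 C}$)
$\left(262 + 430\right) \left(j{\left(-12 \right)} + l{\left(18,-18 \right)}\right) 78 = \left(262 + 430\right) \left(\left(-9 - \frac{9}{2 \left(-12\right)} + \frac{5}{2 \cdot 144}\right) + 1\right) 78 = 692 \left(\left(-9 - - \frac{3}{8} + \frac{5}{2} \cdot \frac{1}{144}\right) + 1\right) 78 = 692 \left(\left(-9 + \frac{3}{8} + \frac{5}{288}\right) + 1\right) 78 = 692 \left(- \frac{2479}{288} + 1\right) 78 = 692 \left(- \frac{2191}{288}\right) 78 = \left(- \frac{379043}{72}\right) 78 = - \frac{4927559}{12}$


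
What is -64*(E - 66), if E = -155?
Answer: 14144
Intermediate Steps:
-64*(E - 66) = -64*(-155 - 66) = -64*(-221) = 14144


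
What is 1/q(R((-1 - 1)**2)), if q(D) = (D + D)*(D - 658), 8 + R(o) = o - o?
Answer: 1/10656 ≈ 9.3844e-5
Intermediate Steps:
R(o) = -8 (R(o) = -8 + (o - o) = -8 + 0 = -8)
q(D) = 2*D*(-658 + D) (q(D) = (2*D)*(-658 + D) = 2*D*(-658 + D))
1/q(R((-1 - 1)**2)) = 1/(2*(-8)*(-658 - 8)) = 1/(2*(-8)*(-666)) = 1/10656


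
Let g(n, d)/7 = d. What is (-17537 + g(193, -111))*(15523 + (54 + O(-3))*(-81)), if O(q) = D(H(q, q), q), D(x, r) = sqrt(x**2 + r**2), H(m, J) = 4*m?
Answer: -204182786 + 4450302*sqrt(17) ≈ -1.8583e+8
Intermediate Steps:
g(n, d) = 7*d
D(x, r) = sqrt(r**2 + x**2)
O(q) = sqrt(17)*sqrt(q**2) (O(q) = sqrt(q**2 + (4*q)**2) = sqrt(q**2 + 16*q**2) = sqrt(17*q**2) = sqrt(17)*sqrt(q**2))
(-17537 + g(193, -111))*(15523 + (54 + O(-3))*(-81)) = (-17537 + 7*(-111))*(15523 + (54 + sqrt(17)*sqrt((-3)**2))*(-81)) = (-17537 - 777)*(15523 + (54 + sqrt(17)*sqrt(9))*(-81)) = -18314*(15523 + (54 + sqrt(17)*3)*(-81)) = -18314*(15523 + (54 + 3*sqrt(17))*(-81)) = -18314*(15523 + (-4374 - 243*sqrt(17))) = -18314*(11149 - 243*sqrt(17)) = -204182786 + 4450302*sqrt(17)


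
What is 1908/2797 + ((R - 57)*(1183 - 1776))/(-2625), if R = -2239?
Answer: -543312188/1048875 ≈ -518.00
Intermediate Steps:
1908/2797 + ((R - 57)*(1183 - 1776))/(-2625) = 1908/2797 + ((-2239 - 57)*(1183 - 1776))/(-2625) = 1908*(1/2797) - 2296*(-593)*(-1/2625) = 1908/2797 + 1361528*(-1/2625) = 1908/2797 - 194504/375 = -543312188/1048875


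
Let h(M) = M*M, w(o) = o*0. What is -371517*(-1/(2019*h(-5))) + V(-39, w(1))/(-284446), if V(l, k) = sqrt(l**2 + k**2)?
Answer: 35224852019/4785803950 ≈ 7.3603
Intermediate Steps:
w(o) = 0
V(l, k) = sqrt(k**2 + l**2)
h(M) = M**2
-371517*(-1/(2019*h(-5))) + V(-39, w(1))/(-284446) = -371517/((-2019*(-5)**2)) + sqrt(0**2 + (-39)**2)/(-284446) = -371517/((-2019*25)) + sqrt(0 + 1521)*(-1/284446) = -371517/(-50475) + sqrt(1521)*(-1/284446) = -371517*(-1/50475) + 39*(-1/284446) = 123839/16825 - 39/284446 = 35224852019/4785803950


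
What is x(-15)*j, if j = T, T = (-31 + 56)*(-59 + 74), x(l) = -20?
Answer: -7500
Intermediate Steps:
T = 375 (T = 25*15 = 375)
j = 375
x(-15)*j = -20*375 = -7500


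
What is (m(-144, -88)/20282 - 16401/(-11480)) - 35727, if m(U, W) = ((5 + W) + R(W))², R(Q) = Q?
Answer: -594136573497/16631240 ≈ -35724.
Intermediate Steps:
m(U, W) = (5 + 2*W)² (m(U, W) = ((5 + W) + W)² = (5 + 2*W)²)
(m(-144, -88)/20282 - 16401/(-11480)) - 35727 = ((5 + 2*(-88))²/20282 - 16401/(-11480)) - 35727 = ((5 - 176)²*(1/20282) - 16401*(-1/11480)) - 35727 = ((-171)²*(1/20282) + 2343/1640) - 35727 = (29241*(1/20282) + 2343/1640) - 35727 = (29241/20282 + 2343/1640) - 35727 = 47737983/16631240 - 35727 = -594136573497/16631240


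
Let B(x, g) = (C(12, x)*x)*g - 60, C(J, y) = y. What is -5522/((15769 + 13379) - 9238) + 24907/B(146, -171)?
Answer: -937459931/3298811880 ≈ -0.28418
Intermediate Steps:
B(x, g) = -60 + g*x**2 (B(x, g) = (x*x)*g - 60 = x**2*g - 60 = g*x**2 - 60 = -60 + g*x**2)
-5522/((15769 + 13379) - 9238) + 24907/B(146, -171) = -5522/((15769 + 13379) - 9238) + 24907/(-60 - 171*146**2) = -5522/(29148 - 9238) + 24907/(-60 - 171*21316) = -5522/19910 + 24907/(-60 - 3645036) = -5522*1/19910 + 24907/(-3645096) = -251/905 + 24907*(-1/3645096) = -251/905 - 24907/3645096 = -937459931/3298811880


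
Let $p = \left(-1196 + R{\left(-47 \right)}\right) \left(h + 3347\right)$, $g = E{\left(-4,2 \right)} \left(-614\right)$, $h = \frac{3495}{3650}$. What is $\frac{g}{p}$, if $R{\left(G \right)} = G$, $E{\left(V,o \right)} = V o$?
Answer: $- \frac{3585760}{3037903187} \approx -0.0011803$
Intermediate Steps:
$h = \frac{699}{730}$ ($h = 3495 \cdot \frac{1}{3650} = \frac{699}{730} \approx 0.95753$)
$g = 4912$ ($g = \left(-4\right) 2 \left(-614\right) = \left(-8\right) \left(-614\right) = 4912$)
$p = - \frac{3037903187}{730}$ ($p = \left(-1196 - 47\right) \left(\frac{699}{730} + 3347\right) = \left(-1243\right) \frac{2444009}{730} = - \frac{3037903187}{730} \approx -4.1615 \cdot 10^{6}$)
$\frac{g}{p} = \frac{4912}{- \frac{3037903187}{730}} = 4912 \left(- \frac{730}{3037903187}\right) = - \frac{3585760}{3037903187}$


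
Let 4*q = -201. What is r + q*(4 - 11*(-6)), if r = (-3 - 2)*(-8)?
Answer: -6955/2 ≈ -3477.5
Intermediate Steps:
q = -201/4 (q = (¼)*(-201) = -201/4 ≈ -50.250)
r = 40 (r = -5*(-8) = 40)
r + q*(4 - 11*(-6)) = 40 - 201*(4 - 11*(-6))/4 = 40 - 201*(4 + 66)/4 = 40 - 201/4*70 = 40 - 7035/2 = -6955/2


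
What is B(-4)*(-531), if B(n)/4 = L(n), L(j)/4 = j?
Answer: 33984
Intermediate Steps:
L(j) = 4*j
B(n) = 16*n (B(n) = 4*(4*n) = 16*n)
B(-4)*(-531) = (16*(-4))*(-531) = -64*(-531) = 33984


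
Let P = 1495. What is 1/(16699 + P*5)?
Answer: 1/24174 ≈ 4.1367e-5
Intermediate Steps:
1/(16699 + P*5) = 1/(16699 + 1495*5) = 1/(16699 + 7475) = 1/24174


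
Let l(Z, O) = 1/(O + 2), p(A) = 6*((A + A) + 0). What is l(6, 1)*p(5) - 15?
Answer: 5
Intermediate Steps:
p(A) = 12*A (p(A) = 6*(2*A + 0) = 6*(2*A) = 12*A)
l(Z, O) = 1/(2 + O)
l(6, 1)*p(5) - 15 = (12*5)/(2 + 1) - 15 = 60/3 - 15 = (⅓)*60 - 15 = 20 - 15 = 5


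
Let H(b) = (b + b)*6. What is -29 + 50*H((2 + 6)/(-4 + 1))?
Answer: -1629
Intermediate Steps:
H(b) = 12*b (H(b) = (2*b)*6 = 12*b)
-29 + 50*H((2 + 6)/(-4 + 1)) = -29 + 50*(12*((2 + 6)/(-4 + 1))) = -29 + 50*(12*(8/(-3))) = -29 + 50*(12*(8*(-1/3))) = -29 + 50*(12*(-8/3)) = -29 + 50*(-32) = -29 - 1600 = -1629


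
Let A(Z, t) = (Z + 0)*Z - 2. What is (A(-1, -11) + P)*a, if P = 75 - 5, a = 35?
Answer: 2415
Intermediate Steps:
A(Z, t) = -2 + Z**2 (A(Z, t) = Z*Z - 2 = Z**2 - 2 = -2 + Z**2)
P = 70
(A(-1, -11) + P)*a = ((-2 + (-1)**2) + 70)*35 = ((-2 + 1) + 70)*35 = (-1 + 70)*35 = 69*35 = 2415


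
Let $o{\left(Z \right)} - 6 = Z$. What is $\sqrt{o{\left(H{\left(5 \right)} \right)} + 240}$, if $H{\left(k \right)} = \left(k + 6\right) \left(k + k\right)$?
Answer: $2 \sqrt{89} \approx 18.868$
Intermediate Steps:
$H{\left(k \right)} = 2 k \left(6 + k\right)$ ($H{\left(k \right)} = \left(6 + k\right) 2 k = 2 k \left(6 + k\right)$)
$o{\left(Z \right)} = 6 + Z$
$\sqrt{o{\left(H{\left(5 \right)} \right)} + 240} = \sqrt{\left(6 + 2 \cdot 5 \left(6 + 5\right)\right) + 240} = \sqrt{\left(6 + 2 \cdot 5 \cdot 11\right) + 240} = \sqrt{\left(6 + 110\right) + 240} = \sqrt{116 + 240} = \sqrt{356} = 2 \sqrt{89}$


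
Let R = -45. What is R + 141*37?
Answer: 5172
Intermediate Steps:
R + 141*37 = -45 + 141*37 = -45 + 5217 = 5172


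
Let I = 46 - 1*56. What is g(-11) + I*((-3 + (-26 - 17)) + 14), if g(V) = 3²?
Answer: 329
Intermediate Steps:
g(V) = 9
I = -10 (I = 46 - 56 = -10)
g(-11) + I*((-3 + (-26 - 17)) + 14) = 9 - 10*((-3 + (-26 - 17)) + 14) = 9 - 10*((-3 - 43) + 14) = 9 - 10*(-46 + 14) = 9 - 10*(-32) = 9 + 320 = 329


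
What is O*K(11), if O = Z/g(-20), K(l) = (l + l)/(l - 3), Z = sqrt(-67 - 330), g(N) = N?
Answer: -11*I*sqrt(397)/80 ≈ -2.7397*I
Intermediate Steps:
Z = I*sqrt(397) (Z = sqrt(-397) = I*sqrt(397) ≈ 19.925*I)
K(l) = 2*l/(-3 + l) (K(l) = (2*l)/(-3 + l) = 2*l/(-3 + l))
O = -I*sqrt(397)/20 (O = (I*sqrt(397))/(-20) = (I*sqrt(397))*(-1/20) = -I*sqrt(397)/20 ≈ -0.99624*I)
O*K(11) = (-I*sqrt(397)/20)*(2*11/(-3 + 11)) = (-I*sqrt(397)/20)*(2*11/8) = (-I*sqrt(397)/20)*(2*11*(1/8)) = -I*sqrt(397)/20*(11/4) = -11*I*sqrt(397)/80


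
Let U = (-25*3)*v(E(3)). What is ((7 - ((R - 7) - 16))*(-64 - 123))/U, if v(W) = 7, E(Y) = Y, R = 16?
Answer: 374/75 ≈ 4.9867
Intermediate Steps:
U = -525 (U = -25*3*7 = -75*7 = -525)
((7 - ((R - 7) - 16))*(-64 - 123))/U = ((7 - ((16 - 7) - 16))*(-64 - 123))/(-525) = ((7 - (9 - 16))*(-187))*(-1/525) = ((7 - 1*(-7))*(-187))*(-1/525) = ((7 + 7)*(-187))*(-1/525) = (14*(-187))*(-1/525) = -2618*(-1/525) = 374/75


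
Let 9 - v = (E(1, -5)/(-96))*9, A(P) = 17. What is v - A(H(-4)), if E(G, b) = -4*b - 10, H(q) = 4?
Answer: -113/16 ≈ -7.0625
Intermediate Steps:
E(G, b) = -10 - 4*b
v = 159/16 (v = 9 - (-10 - 4*(-5))/(-96)*9 = 9 - (-10 + 20)*(-1/96)*9 = 9 - 10*(-1/96)*9 = 9 - (-5)*9/48 = 9 - 1*(-15/16) = 9 + 15/16 = 159/16 ≈ 9.9375)
v - A(H(-4)) = 159/16 - 1*17 = 159/16 - 17 = -113/16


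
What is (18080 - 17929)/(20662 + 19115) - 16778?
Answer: -667378355/39777 ≈ -16778.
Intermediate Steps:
(18080 - 17929)/(20662 + 19115) - 16778 = 151/39777 - 16778 = -667378355/39777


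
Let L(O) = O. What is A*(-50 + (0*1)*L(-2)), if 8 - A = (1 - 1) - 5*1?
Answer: -650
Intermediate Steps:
A = 13 (A = 8 - ((1 - 1) - 5*1) = 8 - (0 - 5) = 8 - 1*(-5) = 8 + 5 = 13)
A*(-50 + (0*1)*L(-2)) = 13*(-50 + (0*1)*(-2)) = 13*(-50 + 0*(-2)) = 13*(-50 + 0) = 13*(-50) = -650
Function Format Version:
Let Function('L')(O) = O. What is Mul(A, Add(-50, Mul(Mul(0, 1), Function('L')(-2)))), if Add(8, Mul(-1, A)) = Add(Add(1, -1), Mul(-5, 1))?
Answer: -650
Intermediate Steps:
A = 13 (A = Add(8, Mul(-1, Add(Add(1, -1), Mul(-5, 1)))) = Add(8, Mul(-1, Add(0, -5))) = Add(8, Mul(-1, -5)) = Add(8, 5) = 13)
Mul(A, Add(-50, Mul(Mul(0, 1), Function('L')(-2)))) = Mul(13, Add(-50, Mul(Mul(0, 1), -2))) = Mul(13, Add(-50, Mul(0, -2))) = Mul(13, Add(-50, 0)) = Mul(13, -50) = -650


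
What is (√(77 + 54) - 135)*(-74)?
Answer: 9990 - 74*√131 ≈ 9143.0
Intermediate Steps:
(√(77 + 54) - 135)*(-74) = (√131 - 135)*(-74) = (-135 + √131)*(-74) = 9990 - 74*√131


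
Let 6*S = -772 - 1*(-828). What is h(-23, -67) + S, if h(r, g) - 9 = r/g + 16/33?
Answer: 14122/737 ≈ 19.161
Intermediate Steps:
S = 28/3 (S = (-772 - 1*(-828))/6 = (-772 + 828)/6 = (1/6)*56 = 28/3 ≈ 9.3333)
h(r, g) = 313/33 + r/g (h(r, g) = 9 + (r/g + 16/33) = 9 + (16/33 + r/g) = 313/33 + r/g)
h(-23, -67) + S = (313/33 - 23/(-67)) + 28/3 = (313/33 - 23*(-1/67)) + 28/3 = (313/33 + 23/67) + 28/3 = 21730/2211 + 28/3 = 14122/737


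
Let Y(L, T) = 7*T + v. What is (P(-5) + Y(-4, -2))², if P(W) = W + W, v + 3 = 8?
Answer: 361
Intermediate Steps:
v = 5 (v = -3 + 8 = 5)
P(W) = 2*W
Y(L, T) = 5 + 7*T (Y(L, T) = 7*T + 5 = 5 + 7*T)
(P(-5) + Y(-4, -2))² = (2*(-5) + (5 + 7*(-2)))² = (-10 + (5 - 14))² = (-10 - 9)² = (-19)² = 361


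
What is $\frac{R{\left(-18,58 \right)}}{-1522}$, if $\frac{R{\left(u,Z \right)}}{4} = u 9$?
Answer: $\frac{324}{761} \approx 0.42576$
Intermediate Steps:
$R{\left(u,Z \right)} = 36 u$ ($R{\left(u,Z \right)} = 4 u 9 = 4 \cdot 9 u = 36 u$)
$\frac{R{\left(-18,58 \right)}}{-1522} = \frac{36 \left(-18\right)}{-1522} = \left(-648\right) \left(- \frac{1}{1522}\right) = \frac{324}{761}$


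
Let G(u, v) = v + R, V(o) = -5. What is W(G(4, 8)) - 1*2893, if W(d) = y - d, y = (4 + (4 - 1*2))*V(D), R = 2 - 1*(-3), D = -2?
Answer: -2936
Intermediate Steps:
R = 5 (R = 2 + 3 = 5)
y = -30 (y = (4 + (4 - 1*2))*(-5) = (4 + (4 - 2))*(-5) = (4 + 2)*(-5) = 6*(-5) = -30)
G(u, v) = 5 + v (G(u, v) = v + 5 = 5 + v)
W(d) = -30 - d
W(G(4, 8)) - 1*2893 = (-30 - (5 + 8)) - 1*2893 = (-30 - 1*13) - 2893 = (-30 - 13) - 2893 = -43 - 2893 = -2936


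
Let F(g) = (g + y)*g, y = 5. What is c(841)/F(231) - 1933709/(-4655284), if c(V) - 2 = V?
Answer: 2277968422/5287238803 ≈ 0.43084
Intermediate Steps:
c(V) = 2 + V
F(g) = g*(5 + g) (F(g) = (g + 5)*g = (5 + g)*g = g*(5 + g))
c(841)/F(231) - 1933709/(-4655284) = (2 + 841)/((231*(5 + 231))) - 1933709/(-4655284) = 843/((231*236)) - 1933709*(-1/4655284) = 843/54516 + 1933709/4655284 = 843*(1/54516) + 1933709/4655284 = 281/18172 + 1933709/4655284 = 2277968422/5287238803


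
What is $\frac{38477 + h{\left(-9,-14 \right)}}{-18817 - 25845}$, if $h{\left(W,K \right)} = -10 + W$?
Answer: $- \frac{19229}{22331} \approx -0.86109$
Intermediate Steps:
$\frac{38477 + h{\left(-9,-14 \right)}}{-18817 - 25845} = \frac{38477 - 19}{-18817 - 25845} = \frac{38477 - 19}{-44662} = 38458 \left(- \frac{1}{44662}\right) = - \frac{19229}{22331}$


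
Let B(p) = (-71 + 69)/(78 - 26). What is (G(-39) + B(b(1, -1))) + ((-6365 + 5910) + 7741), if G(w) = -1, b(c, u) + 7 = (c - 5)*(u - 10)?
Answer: 189409/26 ≈ 7285.0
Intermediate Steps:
b(c, u) = -7 + (-10 + u)*(-5 + c) (b(c, u) = -7 + (c - 5)*(u - 10) = -7 + (-5 + c)*(-10 + u) = -7 + (-10 + u)*(-5 + c))
B(p) = -1/26 (B(p) = -2/52 = -2*1/52 = -1/26)
(G(-39) + B(b(1, -1))) + ((-6365 + 5910) + 7741) = (-1 - 1/26) + ((-6365 + 5910) + 7741) = -27/26 + (-455 + 7741) = -27/26 + 7286 = 189409/26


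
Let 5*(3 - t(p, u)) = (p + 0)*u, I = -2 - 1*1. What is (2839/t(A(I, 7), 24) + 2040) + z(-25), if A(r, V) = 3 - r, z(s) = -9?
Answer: 247804/129 ≈ 1921.0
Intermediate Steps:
I = -3 (I = -2 - 1 = -3)
t(p, u) = 3 - p*u/5 (t(p, u) = 3 - (p + 0)*u/5 = 3 - p*u/5)
(2839/t(A(I, 7), 24) + 2040) + z(-25) = (2839/(3 - ⅕*(3 - 1*(-3))*24) + 2040) - 9 = (2839/(3 - ⅕*(3 + 3)*24) + 2040) - 9 = (2839/(3 - ⅕*6*24) + 2040) - 9 = (2839/(3 - 144/5) + 2040) - 9 = (2839/(-129/5) + 2040) - 9 = (2839*(-5/129) + 2040) - 9 = (-14195/129 + 2040) - 9 = 248965/129 - 9 = 247804/129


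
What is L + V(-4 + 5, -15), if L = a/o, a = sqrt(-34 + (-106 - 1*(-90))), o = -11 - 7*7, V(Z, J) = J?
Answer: -15 - I*sqrt(2)/12 ≈ -15.0 - 0.11785*I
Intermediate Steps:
o = -60 (o = -11 - 49 = -60)
a = 5*I*sqrt(2) (a = sqrt(-34 + (-106 + 90)) = sqrt(-34 - 16) = sqrt(-50) = 5*I*sqrt(2) ≈ 7.0711*I)
L = -I*sqrt(2)/12 (L = (5*I*sqrt(2))/(-60) = (5*I*sqrt(2))*(-1/60) = -I*sqrt(2)/12 ≈ -0.11785*I)
L + V(-4 + 5, -15) = -I*sqrt(2)/12 - 15 = -15 - I*sqrt(2)/12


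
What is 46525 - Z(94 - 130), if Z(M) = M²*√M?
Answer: 46525 - 7776*I ≈ 46525.0 - 7776.0*I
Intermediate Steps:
Z(M) = M^(5/2)
46525 - Z(94 - 130) = 46525 - (94 - 130)^(5/2) = 46525 - (-36)^(5/2) = 46525 - 7776*I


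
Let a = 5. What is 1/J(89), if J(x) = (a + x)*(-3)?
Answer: -1/282 ≈ -0.0035461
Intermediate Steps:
J(x) = -15 - 3*x (J(x) = (5 + x)*(-3) = -15 - 3*x)
1/J(89) = 1/(-15 - 3*89) = 1/(-15 - 267) = 1/(-282) = -1/282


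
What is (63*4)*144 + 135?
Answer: 36423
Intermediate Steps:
(63*4)*144 + 135 = 252*144 + 135 = 36288 + 135 = 36423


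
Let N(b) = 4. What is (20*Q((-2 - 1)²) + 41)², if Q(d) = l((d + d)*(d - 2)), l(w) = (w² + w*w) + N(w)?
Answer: 403429495921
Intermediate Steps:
l(w) = 4 + 2*w² (l(w) = (w² + w*w) + 4 = (w² + w²) + 4 = 2*w² + 4 = 4 + 2*w²)
Q(d) = 4 + 8*d²*(-2 + d)² (Q(d) = 4 + 2*((d + d)*(d - 2))² = 4 + 2*((2*d)*(-2 + d))² = 4 + 2*(2*d*(-2 + d))² = 4 + 2*(4*d²*(-2 + d)²) = 4 + 8*d²*(-2 + d)²)
(20*Q((-2 - 1)²) + 41)² = (20*(4 + 8*((-2 - 1)²)²*(-2 + (-2 - 1)²)²) + 41)² = (20*(4 + 8*((-3)²)²*(-2 + (-3)²)²) + 41)² = (20*(4 + 8*9²*(-2 + 9)²) + 41)² = (20*(4 + 8*81*7²) + 41)² = (20*(4 + 8*81*49) + 41)² = (20*(4 + 31752) + 41)² = (20*31756 + 41)² = (635120 + 41)² = 635161² = 403429495921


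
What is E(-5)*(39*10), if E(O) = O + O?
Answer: -3900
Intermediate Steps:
E(O) = 2*O
E(-5)*(39*10) = (2*(-5))*(39*10) = -10*390 = -3900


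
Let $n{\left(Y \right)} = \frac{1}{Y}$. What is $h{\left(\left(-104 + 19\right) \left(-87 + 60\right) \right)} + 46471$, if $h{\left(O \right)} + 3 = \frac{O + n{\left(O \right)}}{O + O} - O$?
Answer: $\frac{232662928838}{5267025} \approx 44174.0$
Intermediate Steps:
$h{\left(O \right)} = -3 - O + \frac{O + \frac{1}{O}}{2 O}$ ($h{\left(O \right)} = -3 - \left(O - \frac{O + \frac{1}{O}}{O + O}\right) = -3 - \left(O - \frac{O + \frac{1}{O}}{2 O}\right) = -3 - O + \frac{O + \frac{1}{O}}{2 O}$)
$h{\left(\left(-104 + 19\right) \left(-87 + 60\right) \right)} + 46471 = \left(- \frac{5}{2} + \frac{1}{2 \left(-104 + 19\right)^{2} \left(-87 + 60\right)^{2}} - \left(-104 + 19\right) \left(-87 + 60\right)\right) + 46471 = \left(- \frac{5}{2} + \frac{1}{2 \cdot 5267025} - \left(-85\right) \left(-27\right)\right) + 46471 = \left(- \frac{5}{2} + \frac{1}{2 \cdot 5267025} - 2295\right) + 46471 = \left(- \frac{5}{2} + \frac{1}{2} \cdot \frac{1}{5267025} - 2295\right) + 46471 = \left(- \frac{5}{2} + \frac{1}{10534050} - 2295\right) + 46471 = - \frac{12100989937}{5267025} + 46471 = \frac{232662928838}{5267025}$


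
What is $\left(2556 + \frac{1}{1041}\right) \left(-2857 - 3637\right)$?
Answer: $- \frac{17279215718}{1041} \approx -1.6599 \cdot 10^{7}$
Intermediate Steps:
$\left(2556 + \frac{1}{1041}\right) \left(-2857 - 3637\right) = \left(2556 + \frac{1}{1041}\right) \left(-6494\right) = \frac{2660797}{1041} \left(-6494\right) = - \frac{17279215718}{1041}$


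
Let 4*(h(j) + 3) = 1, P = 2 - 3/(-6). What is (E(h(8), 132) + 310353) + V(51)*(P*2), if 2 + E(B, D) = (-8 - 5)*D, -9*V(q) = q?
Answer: 925820/3 ≈ 3.0861e+5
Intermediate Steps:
V(q) = -q/9
P = 5/2 (P = 2 - 3*(-1)/6 = 2 - 1*(-½) = 2 + ½ = 5/2 ≈ 2.5000)
h(j) = -11/4 (h(j) = -3 + (¼)*1 = -3 + ¼ = -11/4)
E(B, D) = -2 - 13*D (E(B, D) = -2 + (-8 - 5)*D = -2 - 13*D)
(E(h(8), 132) + 310353) + V(51)*(P*2) = ((-2 - 13*132) + 310353) + (-⅑*51)*((5/2)*2) = ((-2 - 1716) + 310353) - 17/3*5 = (-1718 + 310353) - 85/3 = 308635 - 85/3 = 925820/3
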